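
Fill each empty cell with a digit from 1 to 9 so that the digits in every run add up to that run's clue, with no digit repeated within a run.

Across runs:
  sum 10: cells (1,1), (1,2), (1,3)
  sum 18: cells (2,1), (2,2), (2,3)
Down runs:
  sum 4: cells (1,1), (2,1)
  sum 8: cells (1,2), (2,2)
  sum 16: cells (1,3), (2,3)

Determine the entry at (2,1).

3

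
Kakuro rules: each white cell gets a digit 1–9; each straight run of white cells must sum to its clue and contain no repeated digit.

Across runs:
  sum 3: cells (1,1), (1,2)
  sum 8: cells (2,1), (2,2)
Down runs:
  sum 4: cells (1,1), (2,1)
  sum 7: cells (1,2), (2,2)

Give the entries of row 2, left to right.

3 in 2 cells must be {1,2}; 4 in 2 cells must be {1,3}.
The 3 across and the 4 down share only 1, so (1,1) = 1.
(1,2) = 3 − 1 = 2 completes the 3 across.
(2,1) = 4 − 1 = 3 completes the 4 down.
(2,2) = 8 − 3 = 5 completes the 8 across.

3 5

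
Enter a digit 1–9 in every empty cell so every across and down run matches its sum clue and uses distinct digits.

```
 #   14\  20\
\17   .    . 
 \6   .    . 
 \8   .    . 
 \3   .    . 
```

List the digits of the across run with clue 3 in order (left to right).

1 2

17 in 2 cells must be {8,9}; 3 in 2 cells must be {1,2}.
Only 8 fits R1C1 under both its across sum 17 and down sum 14.
R1C2 = 17 − 8 = 9 completes the 17 across.
Nothing is forced directly, so branch on R4C2, whose candidates are 1 or 2. If R4C2 = 1: that forces R4C1 = 2, R2C1 = 1, after which R2C2 would have to be in {5} for the 6 across but in {2,3,4,6,7,8} for the 20 down — contradiction. So R4C2 = 2.
R4C1 = 3 − 2 = 1 completes the 3 across.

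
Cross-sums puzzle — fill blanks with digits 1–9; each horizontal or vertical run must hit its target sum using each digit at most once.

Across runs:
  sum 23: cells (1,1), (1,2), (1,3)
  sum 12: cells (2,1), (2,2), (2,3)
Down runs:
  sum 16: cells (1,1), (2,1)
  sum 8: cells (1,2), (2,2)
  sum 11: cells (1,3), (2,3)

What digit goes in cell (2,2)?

2

23 in 3 cells must be {6,8,9}; 16 in 2 cells must be {7,9}.
The 23 across and the 16 down share only 9, so (1,1) = 9.
Given what's placed, (1,2) must be 6 to fit the 23 across and 8 down.
(1,3) = 23 − 15 = 8 completes the 23 across.
(2,1) = 16 − 9 = 7 completes the 16 down.
(2,2) = 8 − 6 = 2 completes the 8 down.
(2,3) = 12 − 9 = 3 completes the 12 across.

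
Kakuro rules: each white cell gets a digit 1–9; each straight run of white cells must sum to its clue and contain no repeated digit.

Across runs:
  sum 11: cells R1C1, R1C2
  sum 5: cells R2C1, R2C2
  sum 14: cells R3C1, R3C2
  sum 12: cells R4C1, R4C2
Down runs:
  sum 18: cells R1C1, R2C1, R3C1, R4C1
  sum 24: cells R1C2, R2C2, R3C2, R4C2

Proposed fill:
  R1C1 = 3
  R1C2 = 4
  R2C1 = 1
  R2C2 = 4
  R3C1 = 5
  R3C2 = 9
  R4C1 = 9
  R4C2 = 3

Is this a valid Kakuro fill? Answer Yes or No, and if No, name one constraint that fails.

No — the across run R1C1–R1C2 sums to 7, not 11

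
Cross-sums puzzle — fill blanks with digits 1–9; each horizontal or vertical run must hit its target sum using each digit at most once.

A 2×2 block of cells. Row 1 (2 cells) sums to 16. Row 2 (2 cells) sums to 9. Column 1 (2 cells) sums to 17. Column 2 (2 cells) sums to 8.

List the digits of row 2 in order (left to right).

8 1

16 in 2 cells must be {7,9}; 17 in 2 cells must be {8,9}.
The 16 across and the 17 down share only 9, so (1,1) = 9.
(1,2) = 16 − 9 = 7 completes the 16 across.
(2,1) = 17 − 9 = 8 completes the 17 down.
(2,2) = 9 − 8 = 1 completes the 9 across.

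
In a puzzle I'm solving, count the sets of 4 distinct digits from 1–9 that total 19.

11

4 distinct digits from 1–9 sum between 10 and 30.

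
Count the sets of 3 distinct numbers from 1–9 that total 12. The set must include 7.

3 distinct digits from 1–9 sum between 6 and 24.
Keeping only sets containing 7.
Enumerating: {1,4,7}, {2,3,7}.

2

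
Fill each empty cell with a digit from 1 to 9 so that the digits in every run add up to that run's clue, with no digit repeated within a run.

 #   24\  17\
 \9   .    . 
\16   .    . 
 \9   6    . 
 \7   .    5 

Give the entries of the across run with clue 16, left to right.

9, 7

16 in 2 cells must be {7,9}.
R3C2 = 9 − 6 = 3 completes the 9 across.
R4C1 = 7 − 5 = 2 completes the 7 across.
Given what's placed, R1C1 must be 7 to fit the 9 across and 24 down.
R1C2 = 9 − 7 = 2 completes the 9 across.
R2C1 = 24 − 15 = 9 completes the 24 down.
R2C2 = 16 − 9 = 7 completes the 16 across.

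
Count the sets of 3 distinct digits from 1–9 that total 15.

8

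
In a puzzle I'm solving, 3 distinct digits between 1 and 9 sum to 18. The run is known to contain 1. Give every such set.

{1,8,9}

3 distinct digits from 1–9 sum between 6 and 24.
Keeping only sets containing 1.
Only one set works: {1,8,9}.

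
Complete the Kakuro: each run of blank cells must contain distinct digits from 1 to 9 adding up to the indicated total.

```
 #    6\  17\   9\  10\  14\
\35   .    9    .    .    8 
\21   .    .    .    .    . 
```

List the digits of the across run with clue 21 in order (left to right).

1, 8, 2, 4, 6

35 in 5 cells must be {5,6,7,8,9}; 17 in 2 cells must be {8,9}.
Given what's placed, R1C1 must be 5 to fit the 35 across and 6 down.
R2C1 = 6 − 5 = 1 completes the 6 down.
R2C2 = 17 − 9 = 8 completes the 17 down.
R2C5 = 14 − 8 = 6 completes the 14 down.
Nothing is forced directly, so branch on R2C3, whose candidates are 2 or 4. If R2C3 = 4: then R1C3 would have to be in {6,7} for the 35 across but in {5} for the 9 down — contradiction. So R2C3 = 2.
R1C3 = 9 − 2 = 7 completes the 9 down.
R1C4 = 35 − 29 = 6 completes the 35 across.
R2C4 = 21 − 17 = 4 completes the 21 across.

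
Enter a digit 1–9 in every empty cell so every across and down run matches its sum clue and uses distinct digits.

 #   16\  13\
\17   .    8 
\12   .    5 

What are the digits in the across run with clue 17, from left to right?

9 8

17 in 2 cells must be {8,9}; 16 in 2 cells must be {7,9}.
R1C1 = 17 − 8 = 9 completes the 17 across.
R2C1 = 12 − 5 = 7 completes the 12 across.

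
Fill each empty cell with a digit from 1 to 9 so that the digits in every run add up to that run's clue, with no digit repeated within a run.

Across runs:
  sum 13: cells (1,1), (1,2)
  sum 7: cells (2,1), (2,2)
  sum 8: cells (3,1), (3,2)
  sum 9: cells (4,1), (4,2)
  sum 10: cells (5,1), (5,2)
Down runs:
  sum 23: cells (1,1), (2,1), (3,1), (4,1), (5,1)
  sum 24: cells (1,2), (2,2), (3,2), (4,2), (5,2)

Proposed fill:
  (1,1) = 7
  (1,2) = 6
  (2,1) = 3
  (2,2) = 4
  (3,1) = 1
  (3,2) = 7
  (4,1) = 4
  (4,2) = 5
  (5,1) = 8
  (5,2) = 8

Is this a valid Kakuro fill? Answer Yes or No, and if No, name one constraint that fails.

No — the down run (1,2)–(5,2) sums to 30, not 24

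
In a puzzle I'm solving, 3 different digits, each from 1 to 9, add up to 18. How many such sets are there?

3 distinct digits from 1–9 sum between 6 and 24.

7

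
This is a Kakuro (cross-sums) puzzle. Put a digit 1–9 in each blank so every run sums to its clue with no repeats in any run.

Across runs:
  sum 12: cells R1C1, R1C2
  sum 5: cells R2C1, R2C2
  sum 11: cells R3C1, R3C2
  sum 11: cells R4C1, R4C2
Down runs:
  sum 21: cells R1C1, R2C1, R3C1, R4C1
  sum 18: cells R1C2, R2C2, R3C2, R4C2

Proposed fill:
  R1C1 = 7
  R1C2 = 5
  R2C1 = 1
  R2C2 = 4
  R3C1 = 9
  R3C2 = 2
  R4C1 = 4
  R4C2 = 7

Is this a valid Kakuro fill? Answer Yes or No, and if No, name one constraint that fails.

Yes

Across: 7+5=12; 1+4=5; 9+2=11; 4+7=11. Down: 7+1+9+4=21; 5+4+2+7=18. No digit repeats within any run.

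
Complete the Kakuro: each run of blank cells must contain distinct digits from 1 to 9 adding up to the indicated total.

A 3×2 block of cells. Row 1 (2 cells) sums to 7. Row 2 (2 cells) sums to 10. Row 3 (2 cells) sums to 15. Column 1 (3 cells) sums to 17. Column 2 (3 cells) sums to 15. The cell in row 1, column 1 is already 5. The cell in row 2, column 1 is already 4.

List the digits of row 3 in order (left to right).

8 7

(1,2) = 7 − 5 = 2 completes the 7 across.
(2,2) = 10 − 4 = 6 completes the 10 across.
(3,1) = 17 − 9 = 8 completes the 17 down.
(3,2) = 15 − 8 = 7 completes the 15 across.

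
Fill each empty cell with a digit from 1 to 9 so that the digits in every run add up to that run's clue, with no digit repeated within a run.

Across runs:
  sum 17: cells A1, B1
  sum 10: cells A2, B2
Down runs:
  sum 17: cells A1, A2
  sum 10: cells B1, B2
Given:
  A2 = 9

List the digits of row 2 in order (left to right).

9 1

17 in 2 cells must be {8,9}.
A1 = 17 − 9 = 8 completes the 17 down.
B1 = 17 − 8 = 9 completes the 17 across.
B2 = 10 − 9 = 1 completes the 10 across.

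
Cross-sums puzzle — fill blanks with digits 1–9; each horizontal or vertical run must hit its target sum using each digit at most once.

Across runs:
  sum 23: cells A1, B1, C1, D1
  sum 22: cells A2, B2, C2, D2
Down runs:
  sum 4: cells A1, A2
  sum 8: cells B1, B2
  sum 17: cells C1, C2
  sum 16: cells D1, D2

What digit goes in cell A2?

3

4 in 2 cells must be {1,3}; 17 in 2 cells must be {8,9}; 16 in 2 cells must be {7,9}.
Nothing is forced directly, so branch on C1, whose candidates are 8 or 9. If C1 = 8: that forces C2 = 9, D2 = 7, D1 = 9, A2 = 1, B2 = 5, after which A1 would have to be in {1,2,4,5} for the 23 across but in {3} for the 4 down — contradiction. So C1 = 9.
Given what's placed, D1 must be 7 to fit the 23 across and 16 down.
C2 = 17 − 9 = 8 completes the 17 down.
D2 = 16 − 7 = 9 completes the 16 down.
No cell is forced outright now. A1 can only be 1 or 3 (the digits allowed by both its 23 across and its 4 down). If A1 = 3: then B1 would have to be in {4} for the 23 across but in {1,2,3,5,6,7} for the 8 down — contradiction. So A1 = 1.
B1 = 23 − 17 = 6 completes the 23 across.
A2 = 4 − 1 = 3 completes the 4 down.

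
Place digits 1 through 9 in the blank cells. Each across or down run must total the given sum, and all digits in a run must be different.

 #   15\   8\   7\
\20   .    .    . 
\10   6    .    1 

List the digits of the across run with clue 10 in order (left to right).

6, 3, 1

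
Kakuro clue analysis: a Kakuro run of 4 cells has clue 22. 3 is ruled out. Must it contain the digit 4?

No

Counterexample: {1,5,7,9} sums to 22 under that restriction without using 4.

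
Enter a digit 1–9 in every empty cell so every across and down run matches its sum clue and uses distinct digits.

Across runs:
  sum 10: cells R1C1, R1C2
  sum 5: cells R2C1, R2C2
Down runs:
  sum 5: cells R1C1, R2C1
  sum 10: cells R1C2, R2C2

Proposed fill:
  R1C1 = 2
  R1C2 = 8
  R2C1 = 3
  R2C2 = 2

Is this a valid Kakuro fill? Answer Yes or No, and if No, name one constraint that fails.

Yes

Across: 2+8=10; 3+2=5. Down: 2+3=5; 8+2=10. No digit repeats within any run.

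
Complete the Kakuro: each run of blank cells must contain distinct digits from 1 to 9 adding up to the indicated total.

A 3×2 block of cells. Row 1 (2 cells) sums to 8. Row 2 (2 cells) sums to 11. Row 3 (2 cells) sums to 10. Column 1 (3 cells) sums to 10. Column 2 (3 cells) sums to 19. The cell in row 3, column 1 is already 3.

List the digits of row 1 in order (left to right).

(3,2) = 10 − 3 = 7 completes the 10 across.
Given what's placed, (1,2) must be 3 to fit the 8 across and 19 down.
(2,2) = 19 − 10 = 9 completes the 19 down.
(1,1) = 8 − 3 = 5 completes the 8 across.
(2,1) = 11 − 9 = 2 completes the 11 across.

5 3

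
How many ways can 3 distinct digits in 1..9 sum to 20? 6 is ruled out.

3

3 distinct digits from 1–9 sum between 6 and 24.
Dropping sets that contain 6.
Enumerating: {3,8,9}, {4,7,9}, {5,7,8}.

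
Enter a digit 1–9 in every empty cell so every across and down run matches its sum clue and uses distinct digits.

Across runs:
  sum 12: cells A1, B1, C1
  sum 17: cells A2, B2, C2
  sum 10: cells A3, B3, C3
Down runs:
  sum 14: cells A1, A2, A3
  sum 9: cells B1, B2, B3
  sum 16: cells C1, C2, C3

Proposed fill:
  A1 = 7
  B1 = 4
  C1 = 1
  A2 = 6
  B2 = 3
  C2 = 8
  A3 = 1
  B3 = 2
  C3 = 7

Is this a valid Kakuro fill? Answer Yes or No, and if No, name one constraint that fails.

Yes

Across: 7+4+1=12; 6+3+8=17; 1+2+7=10. Down: 7+6+1=14; 4+3+2=9; 1+8+7=16. No digit repeats within any run.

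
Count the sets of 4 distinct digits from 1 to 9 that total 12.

2

4 distinct digits from 1–9 sum between 10 and 30.
Enumerating: {1,2,3,6}, {1,2,4,5}.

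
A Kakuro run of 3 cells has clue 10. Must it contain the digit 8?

Counterexample: {1,2,7} sums to 10 without using 8.

No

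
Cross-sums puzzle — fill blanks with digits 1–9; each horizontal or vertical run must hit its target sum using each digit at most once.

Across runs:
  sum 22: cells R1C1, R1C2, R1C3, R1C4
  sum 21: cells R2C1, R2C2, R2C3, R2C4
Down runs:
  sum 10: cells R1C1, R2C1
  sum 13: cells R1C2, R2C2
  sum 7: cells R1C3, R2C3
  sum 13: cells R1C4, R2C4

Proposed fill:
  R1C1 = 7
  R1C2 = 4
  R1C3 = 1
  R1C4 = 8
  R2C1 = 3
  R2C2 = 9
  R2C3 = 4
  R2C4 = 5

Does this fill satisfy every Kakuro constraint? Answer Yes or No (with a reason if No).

No — the down run R1C3–R2C3 sums to 5, not 7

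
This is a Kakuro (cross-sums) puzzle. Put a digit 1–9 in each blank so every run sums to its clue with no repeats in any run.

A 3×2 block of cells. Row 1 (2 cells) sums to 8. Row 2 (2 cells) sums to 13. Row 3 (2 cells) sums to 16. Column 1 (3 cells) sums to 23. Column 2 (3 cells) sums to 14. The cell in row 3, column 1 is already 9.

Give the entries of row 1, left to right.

16 in 2 cells must be {7,9}; 23 in 3 cells must be {6,8,9}.
(1,1) = 6: the only remaining digit allowed by both the 8 across and the 23 down.
(1,2) = 8 − 6 = 2 completes the 8 across.
(2,1) = 23 − 15 = 8 completes the 23 down.
(2,2) = 13 − 8 = 5 completes the 13 across.
(3,2) = 16 − 9 = 7 completes the 16 across.

6 2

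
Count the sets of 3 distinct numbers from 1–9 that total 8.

2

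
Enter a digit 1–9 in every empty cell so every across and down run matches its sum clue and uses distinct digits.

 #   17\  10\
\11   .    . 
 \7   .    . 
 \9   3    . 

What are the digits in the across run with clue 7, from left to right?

R3C2 = 9 − 3 = 6 completes the 9 across.
Given what's placed, R1C2 must be 3 to fit the 11 across and 10 down.
R2C2 = 10 − 9 = 1 completes the 10 down.
R1C1 = 11 − 3 = 8 completes the 11 across.
R2C1 = 7 − 1 = 6 completes the 7 across.

6, 1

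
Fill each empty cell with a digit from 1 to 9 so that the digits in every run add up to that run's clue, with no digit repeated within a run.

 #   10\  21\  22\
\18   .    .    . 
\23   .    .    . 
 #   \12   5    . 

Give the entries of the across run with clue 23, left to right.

8 9 6

23 in 3 cells must be {6,8,9}.
R2C2 = 9: the only remaining digit allowed by both the 23 across and the 21 down.
R3C3 = 12 − 5 = 7 completes the 12 across.
R1C2 = 21 − 14 = 7 completes the 21 down.
Given what's placed, R2C3 must be 6 to fit the 23 across and 22 down.
R1C3 = 22 − 13 = 9 completes the 22 down.
R2C1 = 23 − 15 = 8 completes the 23 across.
R1C1 = 18 − 16 = 2 completes the 18 across.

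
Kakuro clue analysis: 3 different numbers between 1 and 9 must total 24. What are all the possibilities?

{7,8,9}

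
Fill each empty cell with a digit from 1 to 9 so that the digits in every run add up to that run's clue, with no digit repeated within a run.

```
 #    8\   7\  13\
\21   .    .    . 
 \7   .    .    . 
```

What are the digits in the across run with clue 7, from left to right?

1 2 4

7 in 3 cells must be {1,2,4}.
The 7 across and the 13 down share only 4, so R2C3 = 4.
R1C3 = 13 − 4 = 9 completes the 13 down.
Nothing is forced directly, so branch on R1C1, whose candidates are 5 or 7. If R1C1 = 5: then R1C2 would have to be in {7} for the 21 across but in {1,2,3,4,5,6} for the 7 down — contradiction. So R1C1 = 7.
R1C2 = 21 − 16 = 5 completes the 21 across.
R2C1 = 8 − 7 = 1 completes the 8 down.
R2C2 = 7 − 5 = 2 completes the 7 across.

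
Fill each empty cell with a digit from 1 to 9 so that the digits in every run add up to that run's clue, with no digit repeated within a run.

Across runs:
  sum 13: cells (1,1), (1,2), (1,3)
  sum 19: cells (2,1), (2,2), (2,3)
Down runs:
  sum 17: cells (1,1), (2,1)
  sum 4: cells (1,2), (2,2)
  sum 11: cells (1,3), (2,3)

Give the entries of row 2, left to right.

9 3 7

17 in 2 cells must be {8,9}; 4 in 2 cells must be {1,3}.
The 19 across and the 4 down share only 3, so (2,2) = 3.
(1,2) = 4 − 3 = 1 completes the 4 down.
Given what's placed, (2,1) must be 9 to fit the 19 across and 17 down.
(2,3) = 19 − 12 = 7 completes the 19 across.
(1,1) = 17 − 9 = 8 completes the 17 down.
(1,3) = 13 − 9 = 4 completes the 13 across.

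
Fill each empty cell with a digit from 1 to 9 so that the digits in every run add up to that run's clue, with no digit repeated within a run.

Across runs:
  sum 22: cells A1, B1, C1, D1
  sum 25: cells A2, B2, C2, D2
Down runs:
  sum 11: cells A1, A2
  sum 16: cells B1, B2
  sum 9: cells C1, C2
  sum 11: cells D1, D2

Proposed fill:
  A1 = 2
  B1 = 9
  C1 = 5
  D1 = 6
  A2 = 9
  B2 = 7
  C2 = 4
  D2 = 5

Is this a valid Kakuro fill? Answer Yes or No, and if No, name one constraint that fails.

Yes

Across: 2+9+5+6=22; 9+7+4+5=25. Down: 2+9=11; 9+7=16; 5+4=9; 6+5=11. No digit repeats within any run.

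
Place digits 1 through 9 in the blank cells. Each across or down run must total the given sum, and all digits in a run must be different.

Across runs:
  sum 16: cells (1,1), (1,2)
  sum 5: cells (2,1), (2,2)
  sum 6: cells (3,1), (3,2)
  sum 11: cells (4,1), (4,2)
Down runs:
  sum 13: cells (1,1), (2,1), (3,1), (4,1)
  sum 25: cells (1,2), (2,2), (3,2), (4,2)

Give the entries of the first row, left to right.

16 in 2 cells must be {7,9}.
Only 7 fits (1,1) under both its across sum 16 and down sum 13.
(1,2) = 16 − 7 = 9 completes the 16 across.

7, 9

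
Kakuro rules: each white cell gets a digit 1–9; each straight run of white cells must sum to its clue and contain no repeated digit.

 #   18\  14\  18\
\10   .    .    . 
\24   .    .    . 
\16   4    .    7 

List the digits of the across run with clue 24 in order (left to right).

24 in 3 cells must be {7,8,9}.
R3C2 = 16 − 11 = 5 completes the 16 across.
Nothing is forced directly, so branch on R2C2, whose candidates are 7 or 8. If R2C2 = 8: that forces R1C2 = 1, R2C1 = 9, after which R2C3 would have to be in {7} for the 24 across but in {2,3,5,6,8,9} for the 18 down — contradiction. So R2C2 = 7.
R1C2 = 14 − 12 = 2 completes the 14 down.
R1C1 = 5: the only remaining digit allowed by both the 10 across and the 18 down.
R1C3 = 10 − 7 = 3 completes the 10 across.
R2C1 = 18 − 9 = 9 completes the 18 down.
R2C3 = 24 − 16 = 8 completes the 24 across.

9 7 8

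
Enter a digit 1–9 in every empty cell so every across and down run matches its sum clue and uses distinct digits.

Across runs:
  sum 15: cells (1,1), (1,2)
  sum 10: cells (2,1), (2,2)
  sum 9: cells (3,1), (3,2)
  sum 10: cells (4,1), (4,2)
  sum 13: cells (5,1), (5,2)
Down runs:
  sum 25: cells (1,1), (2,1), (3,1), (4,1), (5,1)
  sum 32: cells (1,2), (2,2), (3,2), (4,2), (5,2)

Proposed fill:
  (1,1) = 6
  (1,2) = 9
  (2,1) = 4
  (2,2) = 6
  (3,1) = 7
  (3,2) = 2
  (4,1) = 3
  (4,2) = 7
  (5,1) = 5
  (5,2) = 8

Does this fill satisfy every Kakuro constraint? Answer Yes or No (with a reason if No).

Across: 6+9=15; 4+6=10; 7+2=9; 3+7=10; 5+8=13. Down: 6+4+7+3+5=25; 9+6+2+7+8=32. No digit repeats within any run.

Yes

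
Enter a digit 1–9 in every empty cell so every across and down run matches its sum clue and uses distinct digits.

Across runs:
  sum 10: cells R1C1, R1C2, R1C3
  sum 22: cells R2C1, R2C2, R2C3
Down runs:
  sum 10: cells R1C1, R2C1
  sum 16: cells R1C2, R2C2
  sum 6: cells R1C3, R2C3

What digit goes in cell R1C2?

16 in 2 cells must be {7,9}.
The 10 across and the 16 down share only 7, so R1C2 = 7.
R2C2 = 16 − 7 = 9 completes the 16 down.
Given what's placed, R2C3 must be 5 to fit the 22 across and 6 down.
R1C3 = 6 − 5 = 1 completes the 6 down.
R2C1 = 22 − 14 = 8 completes the 22 across.
R1C1 = 10 − 8 = 2 completes the 10 across.

7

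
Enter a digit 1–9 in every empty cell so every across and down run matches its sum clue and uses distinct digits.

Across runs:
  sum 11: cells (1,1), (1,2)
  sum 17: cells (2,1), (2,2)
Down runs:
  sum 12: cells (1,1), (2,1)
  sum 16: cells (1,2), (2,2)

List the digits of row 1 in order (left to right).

17 in 2 cells must be {8,9}; 16 in 2 cells must be {7,9}.
The 17 across and the 16 down share only 9, so (2,2) = 9.
(1,2) = 16 − 9 = 7 completes the 16 down.
(2,1) = 17 − 9 = 8 completes the 17 across.
(1,1) = 11 − 7 = 4 completes the 11 across.

4, 7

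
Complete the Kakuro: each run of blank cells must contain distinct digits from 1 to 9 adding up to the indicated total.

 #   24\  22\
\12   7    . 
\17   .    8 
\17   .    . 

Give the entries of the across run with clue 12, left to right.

17 in 2 cells must be {8,9}; 24 in 3 cells must be {7,8,9}.
R1C2 = 12 − 7 = 5 completes the 12 across.
R2C1 = 17 − 8 = 9 completes the 17 across.
R3C1 = 24 − 16 = 8 completes the 24 down.
R3C2 = 17 − 8 = 9 completes the 17 across.

7, 5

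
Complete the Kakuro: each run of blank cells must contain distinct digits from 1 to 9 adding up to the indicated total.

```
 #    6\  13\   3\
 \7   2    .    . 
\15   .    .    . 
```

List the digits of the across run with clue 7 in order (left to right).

2 4 1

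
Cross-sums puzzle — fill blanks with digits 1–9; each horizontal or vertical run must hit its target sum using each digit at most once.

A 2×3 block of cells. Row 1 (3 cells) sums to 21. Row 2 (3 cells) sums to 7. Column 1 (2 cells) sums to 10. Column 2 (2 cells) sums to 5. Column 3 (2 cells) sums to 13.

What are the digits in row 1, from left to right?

7 in 3 cells must be {1,2,4}.
The 21 across and the 5 down share only 4, so (1,2) = 4.
(2,2) = 5 − 4 = 1 completes the 5 down.
Given what's placed, (2,3) must be 4 to fit the 7 across and 13 down.
(1,3) = 13 − 4 = 9 completes the 13 down.
(2,1) = 7 − 5 = 2 completes the 7 across.
(1,1) = 21 − 13 = 8 completes the 21 across.

8 4 9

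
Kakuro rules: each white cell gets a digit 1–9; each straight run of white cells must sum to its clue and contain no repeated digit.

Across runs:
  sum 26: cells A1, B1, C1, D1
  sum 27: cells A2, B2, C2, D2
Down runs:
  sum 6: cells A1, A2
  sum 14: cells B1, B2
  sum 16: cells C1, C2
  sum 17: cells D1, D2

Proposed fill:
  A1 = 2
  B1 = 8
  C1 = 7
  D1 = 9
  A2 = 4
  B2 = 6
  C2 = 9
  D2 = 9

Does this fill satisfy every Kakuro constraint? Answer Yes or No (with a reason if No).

No — the down run D1–D2 sums to 18, not 17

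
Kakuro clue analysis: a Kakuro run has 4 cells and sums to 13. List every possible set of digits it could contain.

{1,2,3,7}; {1,2,4,6}; {1,3,4,5}

4 distinct digits from 1–9 sum between 10 and 30.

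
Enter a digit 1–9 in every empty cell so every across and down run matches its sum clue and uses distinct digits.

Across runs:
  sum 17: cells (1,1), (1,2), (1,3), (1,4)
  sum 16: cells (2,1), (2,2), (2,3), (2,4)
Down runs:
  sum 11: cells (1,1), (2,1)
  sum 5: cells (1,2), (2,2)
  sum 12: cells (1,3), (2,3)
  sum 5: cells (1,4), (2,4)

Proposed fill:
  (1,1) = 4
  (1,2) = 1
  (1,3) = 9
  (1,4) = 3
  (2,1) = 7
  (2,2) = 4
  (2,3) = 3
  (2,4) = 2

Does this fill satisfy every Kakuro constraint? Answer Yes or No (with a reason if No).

Across: 4+1+9+3=17; 7+4+3+2=16. Down: 4+7=11; 1+4=5; 9+3=12; 3+2=5. No digit repeats within any run.

Yes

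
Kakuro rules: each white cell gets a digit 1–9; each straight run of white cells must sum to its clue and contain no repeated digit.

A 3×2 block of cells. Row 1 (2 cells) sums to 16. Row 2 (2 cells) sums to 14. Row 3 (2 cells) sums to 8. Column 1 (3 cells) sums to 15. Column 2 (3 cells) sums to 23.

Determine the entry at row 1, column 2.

9

16 in 2 cells must be {7,9}; 23 in 3 cells must be {6,8,9}.
The 16 across and the 23 down share only 9, so (1,2) = 9.
Given what's placed, (3,2) must be 6 to fit the 8 across and 23 down.
(1,1) = 16 − 9 = 7 completes the 16 across.
(2,2) = 23 − 15 = 8 completes the 23 down.
(3,1) = 8 − 6 = 2 completes the 8 across.
(2,1) = 14 − 8 = 6 completes the 14 across.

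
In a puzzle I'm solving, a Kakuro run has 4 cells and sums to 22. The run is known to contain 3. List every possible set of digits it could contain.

{2,3,8,9}; {3,4,6,9}; {3,4,7,8}; {3,5,6,8}

4 distinct digits from 1–9 sum between 10 and 30.
Keeping only sets containing 3.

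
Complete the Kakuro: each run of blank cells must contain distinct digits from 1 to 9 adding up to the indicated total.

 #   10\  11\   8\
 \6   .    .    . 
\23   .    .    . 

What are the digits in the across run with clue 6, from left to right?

1 3 2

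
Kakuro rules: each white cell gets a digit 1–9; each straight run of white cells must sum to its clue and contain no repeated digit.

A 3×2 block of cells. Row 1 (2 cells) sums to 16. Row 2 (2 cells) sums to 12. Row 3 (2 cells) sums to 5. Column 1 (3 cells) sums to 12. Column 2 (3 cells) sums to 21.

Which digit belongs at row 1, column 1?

16 in 2 cells must be {7,9}.
The 5 across and the 21 down share only 4, so (3,2) = 4.
Given what's placed, (1,2) must be 9 to fit the 16 across and 21 down.
(2,2) = 21 − 13 = 8 completes the 21 down.
(3,1) = 5 − 4 = 1 completes the 5 across.
(1,1) = 16 − 9 = 7 completes the 16 across.
(2,1) = 12 − 8 = 4 completes the 12 across.

7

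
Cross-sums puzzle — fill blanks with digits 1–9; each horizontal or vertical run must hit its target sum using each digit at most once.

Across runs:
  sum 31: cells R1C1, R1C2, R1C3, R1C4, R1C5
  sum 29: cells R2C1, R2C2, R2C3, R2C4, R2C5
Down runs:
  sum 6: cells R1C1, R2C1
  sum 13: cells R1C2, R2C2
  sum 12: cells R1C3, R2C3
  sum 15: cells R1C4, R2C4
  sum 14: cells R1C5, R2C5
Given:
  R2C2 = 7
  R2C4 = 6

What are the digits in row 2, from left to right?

R1C2 = 13 − 7 = 6 completes the 13 down.
R1C4 = 15 − 6 = 9 completes the 15 down.
No cell is forced outright now. R1C5 can only be 5 or 8 (the digits allowed by both its 31 across and its 14 down). If R1C5 = 8: then R2C5 would have to be in {2,3,4,5,8,9} for the 29 across but in {6} for the 14 down — contradiction. So R1C5 = 5.
Given what's placed, R1C1 must be 4 to fit the 31 across and 6 down.
R1C3 = 31 − 24 = 7 completes the 31 across.
R2C1 = 6 − 4 = 2 completes the 6 down.
R2C3 = 12 − 7 = 5 completes the 12 down.
R2C5 = 29 − 20 = 9 completes the 29 across.

2 7 5 6 9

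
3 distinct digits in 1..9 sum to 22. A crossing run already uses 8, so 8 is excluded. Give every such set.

{6,7,9}

3 distinct digits from 1–9 sum between 6 and 24.
Dropping sets that contain 8.
Only one set works: {6,7,9}.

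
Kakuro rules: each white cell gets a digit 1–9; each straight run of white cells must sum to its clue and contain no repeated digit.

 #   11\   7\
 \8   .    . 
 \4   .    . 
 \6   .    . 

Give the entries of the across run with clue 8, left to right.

4 in 2 cells must be {1,3}; 7 in 3 cells must be {1,2,4}.
The 4 across and the 7 down share only 1, so R2C2 = 1.
Given what's placed, R1C2 must be 2 to fit the 8 across and 7 down.
R2C1 = 4 − 1 = 3 completes the 4 across.
R3C2 = 7 − 3 = 4 completes the 7 down.
R1C1 = 8 − 2 = 6 completes the 8 across.
R3C1 = 6 − 4 = 2 completes the 6 across.

6, 2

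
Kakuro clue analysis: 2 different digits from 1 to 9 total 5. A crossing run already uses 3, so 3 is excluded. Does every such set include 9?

No

The only way to make 5 from 2 distinct digits under that restriction is {1,4}, which does not contain 9.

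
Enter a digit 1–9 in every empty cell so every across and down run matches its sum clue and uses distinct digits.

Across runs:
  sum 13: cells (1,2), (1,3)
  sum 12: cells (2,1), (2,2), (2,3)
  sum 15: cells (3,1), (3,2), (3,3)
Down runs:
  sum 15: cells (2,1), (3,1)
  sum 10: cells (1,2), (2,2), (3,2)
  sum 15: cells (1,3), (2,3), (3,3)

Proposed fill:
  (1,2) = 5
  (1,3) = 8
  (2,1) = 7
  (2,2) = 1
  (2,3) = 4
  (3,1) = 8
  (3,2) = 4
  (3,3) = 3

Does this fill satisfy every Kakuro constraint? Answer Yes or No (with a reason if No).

Yes

Across: 5+8=13; 7+1+4=12; 8+4+3=15. Down: 7+8=15; 5+1+4=10; 8+4+3=15. No digit repeats within any run.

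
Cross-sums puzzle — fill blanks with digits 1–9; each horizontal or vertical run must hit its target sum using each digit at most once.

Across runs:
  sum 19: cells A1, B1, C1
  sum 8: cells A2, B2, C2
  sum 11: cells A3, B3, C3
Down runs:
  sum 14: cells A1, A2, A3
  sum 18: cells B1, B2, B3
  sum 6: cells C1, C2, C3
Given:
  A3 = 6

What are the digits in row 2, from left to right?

6 in 3 cells must be {1,2,3}.
Nothing is forced directly, so branch on C1, whose candidates are 2 or 3. If C1 = 2: then A1 would have to be in {8,9} for the 19 across but in {1,3,5,7} for the 14 down — contradiction. So C1 = 3.
A1 = 7: the only remaining digit allowed by both the 19 across and the 14 down.
B1 = 19 − 10 = 9 completes the 19 across.
A2 = 14 − 13 = 1 completes the 14 down.
Given what's placed, C2 must be 2 to fit the 8 across and 6 down.
C3 = 6 − 5 = 1 completes the 6 down.
B2 = 8 − 3 = 5 completes the 8 across.

1 5 2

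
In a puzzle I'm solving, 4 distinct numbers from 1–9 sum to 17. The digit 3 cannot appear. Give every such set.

{1,2,5,9}; {1,2,6,8}; {1,4,5,7}; {2,4,5,6}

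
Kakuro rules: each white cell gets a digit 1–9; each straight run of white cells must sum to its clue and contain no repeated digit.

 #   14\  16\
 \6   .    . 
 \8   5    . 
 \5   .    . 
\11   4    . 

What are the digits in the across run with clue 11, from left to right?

4 7

R1C1 = 2: the only remaining digit allowed by both the 6 across and the 14 down.
R1C2 = 6 − 2 = 4 completes the 6 across.
R2C2 = 8 − 5 = 3 completes the 8 across.
R3C1 = 14 − 11 = 3 completes the 14 down.
R3C2 = 5 − 3 = 2 completes the 5 across.
R4C2 = 11 − 4 = 7 completes the 11 across.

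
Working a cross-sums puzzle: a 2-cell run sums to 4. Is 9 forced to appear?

The only way to make 4 from 2 distinct digits is {1,3}, which does not contain 9.

No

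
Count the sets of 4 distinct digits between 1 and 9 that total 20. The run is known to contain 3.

5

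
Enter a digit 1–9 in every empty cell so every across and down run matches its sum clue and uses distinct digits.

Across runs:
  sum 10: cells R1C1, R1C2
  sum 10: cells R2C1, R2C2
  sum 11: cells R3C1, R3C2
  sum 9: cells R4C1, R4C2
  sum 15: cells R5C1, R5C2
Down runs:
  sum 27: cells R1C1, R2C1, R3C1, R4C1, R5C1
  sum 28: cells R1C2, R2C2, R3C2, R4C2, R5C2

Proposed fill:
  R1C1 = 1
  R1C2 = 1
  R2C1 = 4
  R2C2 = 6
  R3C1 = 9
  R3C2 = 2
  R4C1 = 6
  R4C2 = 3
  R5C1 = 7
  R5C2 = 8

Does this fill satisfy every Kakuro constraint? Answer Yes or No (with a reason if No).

No — the across run R1C1–R1C2 sums to 2, not 10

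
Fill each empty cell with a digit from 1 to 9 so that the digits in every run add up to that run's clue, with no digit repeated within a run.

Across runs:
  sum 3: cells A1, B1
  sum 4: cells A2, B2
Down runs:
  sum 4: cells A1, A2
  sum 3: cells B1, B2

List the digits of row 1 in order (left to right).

3 in 2 cells must be {1,2}; 4 in 2 cells must be {1,3}.
The 3 across and the 4 down share only 1, so A1 = 1.
B1 = 3 − 1 = 2 completes the 3 across.
A2 = 4 − 1 = 3 completes the 4 down.
B2 = 4 − 3 = 1 completes the 4 across.

1 2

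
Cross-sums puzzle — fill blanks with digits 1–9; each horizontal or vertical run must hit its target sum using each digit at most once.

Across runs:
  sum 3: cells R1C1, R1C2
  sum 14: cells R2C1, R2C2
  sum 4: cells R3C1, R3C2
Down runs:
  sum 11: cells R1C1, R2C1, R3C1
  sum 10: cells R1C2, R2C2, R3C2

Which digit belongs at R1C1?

3 in 2 cells must be {1,2}; 4 in 2 cells must be {1,3}.
Nothing is forced directly, so branch on R2C2, whose candidates are 5 or 6. If R2C2 = 5: then R2C1 would have to be in {9} for the 14 across but in {1,2,3,4,5,6,7,8} for the 11 down — contradiction. So R2C2 = 6.
Given what's placed, R1C2 must be 1 to fit the 3 across and 10 down.
R2C1 = 14 − 6 = 8 completes the 14 across.
R3C1 = 1: the only remaining digit allowed by both the 4 across and the 11 down.
R3C2 = 4 − 1 = 3 completes the 4 across.
R1C1 = 3 − 1 = 2 completes the 3 across.

2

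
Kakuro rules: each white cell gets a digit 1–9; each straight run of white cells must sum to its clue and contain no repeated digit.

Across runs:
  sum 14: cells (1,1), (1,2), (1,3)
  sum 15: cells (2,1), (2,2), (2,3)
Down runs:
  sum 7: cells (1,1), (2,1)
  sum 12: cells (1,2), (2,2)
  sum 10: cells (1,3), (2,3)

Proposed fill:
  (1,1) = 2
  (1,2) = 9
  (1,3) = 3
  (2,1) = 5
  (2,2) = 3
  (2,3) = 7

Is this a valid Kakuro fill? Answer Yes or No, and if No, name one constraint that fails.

Across: 2+9+3=14; 5+3+7=15. Down: 2+5=7; 9+3=12; 3+7=10. No digit repeats within any run.

Yes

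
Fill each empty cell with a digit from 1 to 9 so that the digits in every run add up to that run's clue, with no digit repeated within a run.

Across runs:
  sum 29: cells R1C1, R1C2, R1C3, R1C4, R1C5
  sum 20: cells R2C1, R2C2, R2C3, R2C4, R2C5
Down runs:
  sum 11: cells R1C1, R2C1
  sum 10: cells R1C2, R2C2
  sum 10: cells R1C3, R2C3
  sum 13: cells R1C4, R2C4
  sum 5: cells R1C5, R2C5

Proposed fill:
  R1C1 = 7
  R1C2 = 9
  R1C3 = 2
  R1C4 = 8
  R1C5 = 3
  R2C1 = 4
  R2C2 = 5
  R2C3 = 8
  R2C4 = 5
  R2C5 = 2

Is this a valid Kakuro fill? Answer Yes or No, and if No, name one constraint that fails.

No — the across run R2C1–R2C5 sums to 24, not 20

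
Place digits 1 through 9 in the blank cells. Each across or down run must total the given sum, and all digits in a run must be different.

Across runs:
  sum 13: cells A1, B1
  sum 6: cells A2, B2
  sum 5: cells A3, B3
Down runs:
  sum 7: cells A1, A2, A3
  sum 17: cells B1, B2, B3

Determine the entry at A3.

2

7 in 3 cells must be {1,2,4}.
The 13 across and the 7 down share only 4, so A1 = 4.
B1 = 13 − 4 = 9 completes the 13 across.
Nothing is forced directly, so branch on A2, whose candidates are 1 or 2. If A2 = 2: then B2 would have to be in {4} for the 6 across but in {1,2,3,5,6,7} for the 17 down — contradiction. So A2 = 1.
B2 = 6 − 1 = 5 completes the 6 across.
A3 = 7 − 5 = 2 completes the 7 down.
B3 = 5 − 2 = 3 completes the 5 across.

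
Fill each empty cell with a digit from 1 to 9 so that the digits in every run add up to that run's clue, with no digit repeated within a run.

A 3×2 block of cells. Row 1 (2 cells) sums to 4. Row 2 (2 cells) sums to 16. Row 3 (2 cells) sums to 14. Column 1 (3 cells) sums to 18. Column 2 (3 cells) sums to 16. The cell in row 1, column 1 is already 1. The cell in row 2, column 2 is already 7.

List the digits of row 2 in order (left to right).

4 in 2 cells must be {1,3}; 16 in 2 cells must be {7,9}.
(1,2) = 4 − 1 = 3 completes the 4 across.
(2,1) = 16 − 7 = 9 completes the 16 across.
(3,1) = 18 − 10 = 8 completes the 18 down.
(3,2) = 14 − 8 = 6 completes the 14 across.

9, 7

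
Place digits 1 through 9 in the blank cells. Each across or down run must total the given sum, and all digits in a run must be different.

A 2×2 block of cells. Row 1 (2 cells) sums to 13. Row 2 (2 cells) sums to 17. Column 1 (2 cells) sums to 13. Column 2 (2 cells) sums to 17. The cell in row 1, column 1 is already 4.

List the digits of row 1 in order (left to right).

4, 9

17 in 2 cells must be {8,9}.
(1,2) = 13 − 4 = 9 completes the 13 across.
(2,1) = 13 − 4 = 9 completes the 13 down.
(2,2) = 17 − 9 = 8 completes the 17 across.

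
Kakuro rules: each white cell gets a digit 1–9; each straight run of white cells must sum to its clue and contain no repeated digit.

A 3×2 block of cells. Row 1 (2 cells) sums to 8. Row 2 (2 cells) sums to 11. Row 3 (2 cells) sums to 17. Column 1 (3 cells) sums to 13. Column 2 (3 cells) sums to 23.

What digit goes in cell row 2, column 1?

17 in 2 cells must be {8,9}; 23 in 3 cells must be {6,8,9}.
The 8 across and the 23 down share only 6, so (1,2) = 6.
(1,1) = 8 − 6 = 2 completes the 8 across.
Given what's placed, (3,1) must be 8 to fit the 17 across and 13 down.
(3,2) = 17 − 8 = 9 completes the 17 across.
(2,1) = 13 − 10 = 3 completes the 13 down.
(2,2) = 11 − 3 = 8 completes the 11 across.

3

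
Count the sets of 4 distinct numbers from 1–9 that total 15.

6

4 distinct digits from 1–9 sum between 10 and 30.
Enumerating: {1,2,3,9}, {1,2,4,8}, {1,2,5,7}, {1,3,4,7}, {1,3,5,6}, {2,3,4,6}.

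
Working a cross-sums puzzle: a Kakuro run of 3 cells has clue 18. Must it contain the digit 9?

Counterexample: {3,7,8} sums to 18 without using 9.

No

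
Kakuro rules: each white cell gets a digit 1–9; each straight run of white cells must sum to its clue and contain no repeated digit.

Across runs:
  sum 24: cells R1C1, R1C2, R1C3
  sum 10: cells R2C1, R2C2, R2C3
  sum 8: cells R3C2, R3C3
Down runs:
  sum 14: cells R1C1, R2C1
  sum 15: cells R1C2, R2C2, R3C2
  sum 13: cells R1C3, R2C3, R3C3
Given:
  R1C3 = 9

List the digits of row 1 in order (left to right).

8 7 9

24 in 3 cells must be {7,8,9}.
Given what's placed, R1C1 must be 8 to fit the 24 across and 14 down.
R1C2 = 24 − 17 = 7 completes the 24 across.
R2C1 = 14 − 8 = 6 completes the 14 down.
R2C2 = 3: the only remaining digit allowed by both the 10 across and the 15 down.
R2C3 = 10 − 9 = 1 completes the 10 across.
R3C2 = 15 − 10 = 5 completes the 15 down.
R3C3 = 8 − 5 = 3 completes the 8 across.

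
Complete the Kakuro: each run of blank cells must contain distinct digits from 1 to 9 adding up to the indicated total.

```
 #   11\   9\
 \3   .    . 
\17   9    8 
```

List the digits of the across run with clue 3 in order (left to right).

3 in 2 cells must be {1,2}; 17 in 2 cells must be {8,9}.
R1C1 = 11 − 9 = 2 completes the 11 down.
R1C2 = 3 − 2 = 1 completes the 3 across.

2, 1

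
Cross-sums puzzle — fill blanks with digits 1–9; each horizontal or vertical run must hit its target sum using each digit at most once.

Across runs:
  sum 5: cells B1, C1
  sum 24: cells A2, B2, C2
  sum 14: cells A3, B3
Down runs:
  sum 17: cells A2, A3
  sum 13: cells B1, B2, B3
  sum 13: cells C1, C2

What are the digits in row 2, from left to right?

24 in 3 cells must be {7,8,9}; 17 in 2 cells must be {8,9}.
The 5 across and the 13 down share only 4, so C1 = 4.
C2 = 13 − 4 = 9 completes the 13 down.
B1 = 5 − 4 = 1 completes the 5 across.
A2 = 8: the only remaining digit allowed by both the 24 across and the 17 down.
B2 = 24 − 17 = 7 completes the 24 across.
A3 = 17 − 8 = 9 completes the 17 down.
B3 = 14 − 9 = 5 completes the 14 across.

8, 7, 9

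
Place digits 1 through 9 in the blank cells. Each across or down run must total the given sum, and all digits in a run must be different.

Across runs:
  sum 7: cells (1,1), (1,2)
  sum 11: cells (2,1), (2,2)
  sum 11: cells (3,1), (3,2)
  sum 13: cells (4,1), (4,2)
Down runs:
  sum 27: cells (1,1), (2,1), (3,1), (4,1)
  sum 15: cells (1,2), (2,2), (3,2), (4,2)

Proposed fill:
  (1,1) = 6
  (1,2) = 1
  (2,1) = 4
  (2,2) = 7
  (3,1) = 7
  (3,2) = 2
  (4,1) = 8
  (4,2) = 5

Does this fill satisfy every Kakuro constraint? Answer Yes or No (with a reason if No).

No — the down run (1,1)–(4,1) sums to 25, not 27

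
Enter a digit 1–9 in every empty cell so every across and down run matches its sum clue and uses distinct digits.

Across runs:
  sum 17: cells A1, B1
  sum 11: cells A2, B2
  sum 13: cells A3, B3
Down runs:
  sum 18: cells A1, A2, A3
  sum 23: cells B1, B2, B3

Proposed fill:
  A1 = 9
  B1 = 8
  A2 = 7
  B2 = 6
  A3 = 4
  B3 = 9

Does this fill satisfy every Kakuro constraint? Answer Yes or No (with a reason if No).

No — the down run A1–A3 sums to 20, not 18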